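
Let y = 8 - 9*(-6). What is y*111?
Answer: 6882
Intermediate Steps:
y = 62 (y = 8 + 54 = 62)
y*111 = 62*111 = 6882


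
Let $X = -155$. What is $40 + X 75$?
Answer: $-11585$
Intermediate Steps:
$40 + X 75 = 40 - 11625 = -11585$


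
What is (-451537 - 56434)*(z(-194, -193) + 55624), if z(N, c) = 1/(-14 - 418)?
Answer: -12206323178557/432 ≈ -2.8255e+10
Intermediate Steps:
z(N, c) = -1/432 (z(N, c) = 1/(-432) = -1/432)
(-451537 - 56434)*(z(-194, -193) + 55624) = (-451537 - 56434)*(-1/432 + 55624) = -507971*24029567/432 = -12206323178557/432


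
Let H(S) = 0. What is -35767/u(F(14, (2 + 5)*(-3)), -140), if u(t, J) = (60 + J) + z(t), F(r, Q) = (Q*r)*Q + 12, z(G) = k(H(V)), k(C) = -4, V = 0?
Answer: 35767/84 ≈ 425.80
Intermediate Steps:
z(G) = -4
F(r, Q) = 12 + r*Q² (F(r, Q) = r*Q² + 12 = 12 + r*Q²)
u(t, J) = 56 + J (u(t, J) = (60 + J) - 4 = 56 + J)
-35767/u(F(14, (2 + 5)*(-3)), -140) = -35767/(56 - 140) = -35767/(-84) = -35767*(-1/84) = 35767/84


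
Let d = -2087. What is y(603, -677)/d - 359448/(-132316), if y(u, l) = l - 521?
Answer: 227170636/69035873 ≈ 3.2906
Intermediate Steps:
y(u, l) = -521 + l
y(603, -677)/d - 359448/(-132316) = (-521 - 677)/(-2087) - 359448/(-132316) = -1198*(-1/2087) - 359448*(-1/132316) = 1198/2087 + 89862/33079 = 227170636/69035873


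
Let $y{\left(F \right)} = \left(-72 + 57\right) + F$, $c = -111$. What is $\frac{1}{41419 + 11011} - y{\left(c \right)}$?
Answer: $\frac{6606181}{52430} \approx 126.0$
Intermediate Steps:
$y{\left(F \right)} = -15 + F$
$\frac{1}{41419 + 11011} - y{\left(c \right)} = \frac{1}{41419 + 11011} - \left(-15 - 111\right) = \frac{1}{52430} - -126 = \frac{1}{52430} + 126 = \frac{6606181}{52430}$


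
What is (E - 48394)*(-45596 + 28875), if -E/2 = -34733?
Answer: -352344912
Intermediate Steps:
E = 69466 (E = -2*(-34733) = 69466)
(E - 48394)*(-45596 + 28875) = (69466 - 48394)*(-45596 + 28875) = 21072*(-16721) = -352344912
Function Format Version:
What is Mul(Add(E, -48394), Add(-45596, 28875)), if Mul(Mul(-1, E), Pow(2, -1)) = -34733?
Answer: -352344912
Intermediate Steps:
E = 69466 (E = Mul(-2, -34733) = 69466)
Mul(Add(E, -48394), Add(-45596, 28875)) = Mul(Add(69466, -48394), Add(-45596, 28875)) = Mul(21072, -16721) = -352344912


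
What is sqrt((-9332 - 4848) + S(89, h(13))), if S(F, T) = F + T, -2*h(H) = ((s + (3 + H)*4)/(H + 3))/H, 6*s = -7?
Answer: I*sqrt(8116503)/24 ≈ 118.71*I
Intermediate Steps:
s = -7/6 (s = (1/6)*(-7) = -7/6 ≈ -1.1667)
h(H) = -(65/6 + 4*H)/(2*H*(3 + H)) (h(H) = -(-7/6 + (3 + H)*4)/(H + 3)/(2*H) = -(-7/6 + (12 + 4*H))/(3 + H)/(2*H) = -(65/6 + 4*H)/(3 + H)/(2*H) = -(65/6 + 4*H)/(2*H*(3 + H)))
sqrt((-9332 - 4848) + S(89, h(13))) = sqrt((-9332 - 4848) + (89 + (1/12)*(-65 - 24*13)/(13*(3 + 13)))) = sqrt(-14180 + (89 + (1/12)*(1/13)*(-65 - 312)/16)) = sqrt(-14180 + (89 + (1/12)*(1/13)*(1/16)*(-377))) = sqrt(-14180 + (89 - 29/192)) = sqrt(-14180 + 17059/192) = sqrt(-2705501/192) = I*sqrt(8116503)/24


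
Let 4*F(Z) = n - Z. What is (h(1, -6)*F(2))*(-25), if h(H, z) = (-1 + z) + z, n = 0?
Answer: -325/2 ≈ -162.50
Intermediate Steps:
F(Z) = -Z/4 (F(Z) = (0 - Z)/4 = (-Z)/4 = -Z/4)
h(H, z) = -1 + 2*z
(h(1, -6)*F(2))*(-25) = ((-1 + 2*(-6))*(-¼*2))*(-25) = ((-1 - 12)*(-½))*(-25) = -13*(-½)*(-25) = (13/2)*(-25) = -325/2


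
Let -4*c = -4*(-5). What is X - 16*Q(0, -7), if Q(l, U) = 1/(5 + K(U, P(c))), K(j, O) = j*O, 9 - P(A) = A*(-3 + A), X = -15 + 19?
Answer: 436/111 ≈ 3.9279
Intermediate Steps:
X = 4
c = -5 (c = -(-1)*(-5) = -1/4*20 = -5)
P(A) = 9 - A*(-3 + A)
K(j, O) = O*j
Q(l, U) = 1/(5 - 31*U) (Q(l, U) = 1/(5 + (9 - 1*(-5)**2 + 3*(-5))*U) = 1/(5 + (9 - 1*25 - 15)*U) = 1/(5 + (9 - 25 - 15)*U) = 1/(5 - 31*U))
X - 16*Q(0, -7) = 4 - (-16)/(-5 + 31*(-7)) = 4 - (-16)/(-5 - 217) = 4 - (-16)/(-222) = 4 - (-16)*(-1)/222 = 4 - 16*1/222 = 4 - 8/111 = 436/111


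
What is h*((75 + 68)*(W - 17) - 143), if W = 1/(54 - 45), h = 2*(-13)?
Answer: 598598/9 ≈ 66511.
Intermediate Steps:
h = -26
W = ⅑ (W = 1/9 = ⅑ ≈ 0.11111)
h*((75 + 68)*(W - 17) - 143) = -26*((75 + 68)*(⅑ - 17) - 143) = -26*(143*(-152/9) - 143) = -26*(-21736/9 - 143) = -26*(-23023/9) = 598598/9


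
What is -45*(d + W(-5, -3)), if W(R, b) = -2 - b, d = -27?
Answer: 1170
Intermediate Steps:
-45*(d + W(-5, -3)) = -45*(-27 + (-2 - 1*(-3))) = -45*(-27 + (-2 + 3)) = -45*(-27 + 1) = -45*(-26) = 1170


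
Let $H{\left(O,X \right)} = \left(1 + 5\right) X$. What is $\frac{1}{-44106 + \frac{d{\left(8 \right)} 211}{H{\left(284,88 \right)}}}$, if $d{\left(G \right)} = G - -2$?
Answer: $- \frac{264}{11642929} \approx -2.2675 \cdot 10^{-5}$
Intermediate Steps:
$H{\left(O,X \right)} = 6 X$
$d{\left(G \right)} = 2 + G$ ($d{\left(G \right)} = G + 2 = 2 + G$)
$\frac{1}{-44106 + \frac{d{\left(8 \right)} 211}{H{\left(284,88 \right)}}} = \frac{1}{-44106 + \frac{\left(2 + 8\right) 211}{6 \cdot 88}} = \frac{1}{-44106 + \frac{10 \cdot 211}{528}} = \frac{1}{-44106 + 2110 \cdot \frac{1}{528}} = \frac{1}{-44106 + \frac{1055}{264}} = \frac{1}{- \frac{11642929}{264}} = - \frac{264}{11642929}$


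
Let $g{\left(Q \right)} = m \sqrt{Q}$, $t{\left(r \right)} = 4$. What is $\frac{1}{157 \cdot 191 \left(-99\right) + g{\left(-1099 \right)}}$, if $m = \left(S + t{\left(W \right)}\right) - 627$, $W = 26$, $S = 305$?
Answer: $\frac{i}{3 \left(- 989571 i + 106 \sqrt{1099}\right)} \approx -3.3684 \cdot 10^{-7} + 1.1961 \cdot 10^{-9} i$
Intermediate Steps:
$m = -318$ ($m = \left(305 + 4\right) - 627 = 309 - 627 = -318$)
$g{\left(Q \right)} = - 318 \sqrt{Q}$
$\frac{1}{157 \cdot 191 \left(-99\right) + g{\left(-1099 \right)}} = \frac{1}{157 \cdot 191 \left(-99\right) - 318 \sqrt{-1099}} = \frac{1}{29987 \left(-99\right) - 318 i \sqrt{1099}} = \frac{1}{-2968713 - 318 i \sqrt{1099}}$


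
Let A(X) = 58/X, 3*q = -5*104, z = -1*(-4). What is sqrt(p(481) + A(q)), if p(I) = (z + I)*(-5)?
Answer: I*sqrt(40988155)/130 ≈ 49.248*I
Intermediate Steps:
z = 4
q = -520/3 (q = (-5*104)/3 = (1/3)*(-520) = -520/3 ≈ -173.33)
p(I) = -20 - 5*I (p(I) = (4 + I)*(-5) = -20 - 5*I)
sqrt(p(481) + A(q)) = sqrt((-20 - 5*481) + 58/(-520/3)) = sqrt((-20 - 2405) + 58*(-3/520)) = sqrt(-2425 - 87/260) = sqrt(-630587/260) = I*sqrt(40988155)/130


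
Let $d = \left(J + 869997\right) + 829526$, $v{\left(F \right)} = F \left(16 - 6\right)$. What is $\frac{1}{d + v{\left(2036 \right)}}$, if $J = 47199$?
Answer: $\frac{1}{1767082} \approx 5.659 \cdot 10^{-7}$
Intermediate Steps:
$v{\left(F \right)} = 10 F$ ($v{\left(F \right)} = F 10 = 10 F$)
$d = 1746722$ ($d = \left(47199 + 869997\right) + 829526 = 917196 + 829526 = 1746722$)
$\frac{1}{d + v{\left(2036 \right)}} = \frac{1}{1746722 + 10 \cdot 2036} = \frac{1}{1746722 + 20360} = \frac{1}{1767082}$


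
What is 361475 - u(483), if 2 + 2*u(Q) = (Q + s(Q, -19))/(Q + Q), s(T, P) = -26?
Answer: 698371175/1932 ≈ 3.6148e+5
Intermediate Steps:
u(Q) = -1 + (-26 + Q)/(4*Q) (u(Q) = -1 + ((Q - 26)/(Q + Q))/2 = -1 + ((-26 + Q)/((2*Q)))/2 = -1 + ((-26 + Q)*(1/(2*Q)))/2 = -1 + ((-26 + Q)/(2*Q))/2 = -1 + (-26 + Q)/(4*Q))
361475 - u(483) = 361475 - (-26 - 3*483)/(4*483) = 361475 - (-26 - 1449)/(4*483) = 361475 - (-1475)/(4*483) = 361475 - 1*(-1475/1932) = 361475 + 1475/1932 = 698371175/1932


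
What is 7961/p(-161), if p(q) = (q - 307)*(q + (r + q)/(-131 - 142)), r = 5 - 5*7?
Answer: 55727/525144 ≈ 0.10612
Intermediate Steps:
r = -30 (r = 5 - 35 = -30)
p(q) = (-307 + q)*(10/91 + 272*q/273) (p(q) = (q - 307)*(q + (-30 + q)/(-131 - 142)) = (-307 + q)*(q + (-30 + q)/(-273)) = (-307 + q)*(q + (-30 + q)*(-1/273)) = (-307 + q)*(q + (10/91 - q/273)) = (-307 + q)*(10/91 + 272*q/273))
7961/p(-161) = 7961/(-3070/91 - 83474/273*(-161) + (272/273)*(-161)²) = 7961/(-3070/91 + 1919902/39 + (272/273)*25921) = 7961/(-3070/91 + 1919902/39 + 1007216/39) = 7961/(525144/7) = 7961*(7/525144) = 55727/525144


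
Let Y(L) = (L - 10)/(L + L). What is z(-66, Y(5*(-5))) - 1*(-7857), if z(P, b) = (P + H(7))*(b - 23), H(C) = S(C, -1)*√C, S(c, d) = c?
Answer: 46644/5 - 1561*√7/10 ≈ 8915.8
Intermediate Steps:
H(C) = C^(3/2) (H(C) = C*√C = C^(3/2))
Y(L) = (-10 + L)/(2*L) (Y(L) = (-10 + L)/((2*L)) = (-10 + L)*(1/(2*L)) = (-10 + L)/(2*L))
z(P, b) = (-23 + b)*(P + 7*√7) (z(P, b) = (P + 7^(3/2))*(b - 23) = (P + 7*√7)*(-23 + b) = (-23 + b)*(P + 7*√7))
z(-66, Y(5*(-5))) - 1*(-7857) = (-161*√7 - 23*(-66) - 33*(-10 + 5*(-5))/(5*(-5)) + 7*((-10 + 5*(-5))/(2*((5*(-5)))))*√7) - 1*(-7857) = (-161*√7 + 1518 - 33*(-10 - 25)/(-25) + 7*((½)*(-10 - 25)/(-25))*√7) + 7857 = (-161*√7 + 1518 - 33*(-1)*(-35)/25 + 7*((½)*(-1/25)*(-35))*√7) + 7857 = (-161*√7 + 1518 - 66*7/10 + 7*(7/10)*√7) + 7857 = (-161*√7 + 1518 - 231/5 + 49*√7/10) + 7857 = (7359/5 - 1561*√7/10) + 7857 = 46644/5 - 1561*√7/10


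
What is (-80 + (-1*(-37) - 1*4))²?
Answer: 2209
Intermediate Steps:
(-80 + (-1*(-37) - 1*4))² = (-80 + (37 - 4))² = (-80 + 33)² = (-47)² = 2209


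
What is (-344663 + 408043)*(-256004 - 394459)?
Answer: -41226344940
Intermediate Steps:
(-344663 + 408043)*(-256004 - 394459) = 63380*(-650463) = -41226344940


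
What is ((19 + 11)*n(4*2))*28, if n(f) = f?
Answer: 6720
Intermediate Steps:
((19 + 11)*n(4*2))*28 = ((19 + 11)*(4*2))*28 = (30*8)*28 = 240*28 = 6720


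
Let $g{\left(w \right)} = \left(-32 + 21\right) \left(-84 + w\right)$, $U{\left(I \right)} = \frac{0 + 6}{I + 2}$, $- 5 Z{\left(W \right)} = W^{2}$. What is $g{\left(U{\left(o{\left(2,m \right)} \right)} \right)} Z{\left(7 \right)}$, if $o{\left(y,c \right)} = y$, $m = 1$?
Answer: $- \frac{17787}{2} \approx -8893.5$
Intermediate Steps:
$Z{\left(W \right)} = - \frac{W^{2}}{5}$
$U{\left(I \right)} = \frac{6}{2 + I}$
$g{\left(w \right)} = 924 - 11 w$ ($g{\left(w \right)} = - 11 \left(-84 + w\right) = 924 - 11 w$)
$g{\left(U{\left(o{\left(2,m \right)} \right)} \right)} Z{\left(7 \right)} = \left(924 - 11 \frac{6}{2 + 2}\right) \left(- \frac{7^{2}}{5}\right) = \left(924 - 11 \cdot \frac{6}{4}\right) \left(\left(- \frac{1}{5}\right) 49\right) = \left(924 - 11 \cdot 6 \cdot \frac{1}{4}\right) \left(- \frac{49}{5}\right) = \left(924 - \frac{33}{2}\right) \left(- \frac{49}{5}\right) = \frac{1815}{2} \left(- \frac{49}{5}\right) = - \frac{17787}{2}$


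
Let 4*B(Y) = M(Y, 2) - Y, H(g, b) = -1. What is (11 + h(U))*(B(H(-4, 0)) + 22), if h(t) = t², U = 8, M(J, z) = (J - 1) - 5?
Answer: 3075/2 ≈ 1537.5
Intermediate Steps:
M(J, z) = -6 + J (M(J, z) = (-1 + J) - 5 = -6 + J)
B(Y) = -3/2 (B(Y) = ((-6 + Y) - Y)/4 = (¼)*(-6) = -3/2)
(11 + h(U))*(B(H(-4, 0)) + 22) = (11 + 8²)*(-3/2 + 22) = (11 + 64)*(41/2) = 75*(41/2) = 3075/2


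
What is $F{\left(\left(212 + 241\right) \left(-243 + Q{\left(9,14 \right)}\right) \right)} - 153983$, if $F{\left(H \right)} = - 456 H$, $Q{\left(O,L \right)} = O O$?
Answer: $33310033$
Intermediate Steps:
$Q{\left(O,L \right)} = O^{2}$
$F{\left(\left(212 + 241\right) \left(-243 + Q{\left(9,14 \right)}\right) \right)} - 153983 = - 456 \left(212 + 241\right) \left(-243 + 9^{2}\right) - 153983 = - 456 \cdot 453 \left(-243 + 81\right) - 153983 = - 456 \cdot 453 \left(-162\right) - 153983 = \left(-456\right) \left(-73386\right) - 153983 = 33464016 - 153983 = 33310033$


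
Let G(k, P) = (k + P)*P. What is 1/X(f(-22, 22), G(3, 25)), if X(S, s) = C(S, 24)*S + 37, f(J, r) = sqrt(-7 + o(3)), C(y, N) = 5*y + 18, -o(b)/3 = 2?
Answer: -I/(18*sqrt(13) + 28*I) ≈ -0.0056045 - 0.01299*I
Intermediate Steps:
o(b) = -6 (o(b) = -3*2 = -6)
C(y, N) = 18 + 5*y
f(J, r) = I*sqrt(13) (f(J, r) = sqrt(-7 - 6) = sqrt(-13) = I*sqrt(13))
G(k, P) = P*(P + k) (G(k, P) = (P + k)*P = P*(P + k))
X(S, s) = 37 + S*(18 + 5*S) (X(S, s) = (18 + 5*S)*S + 37 = S*(18 + 5*S) + 37 = 37 + S*(18 + 5*S))
1/X(f(-22, 22), G(3, 25)) = 1/(37 + (I*sqrt(13))*(18 + 5*(I*sqrt(13)))) = 1/(37 + (I*sqrt(13))*(18 + 5*I*sqrt(13))) = 1/(37 + I*sqrt(13)*(18 + 5*I*sqrt(13)))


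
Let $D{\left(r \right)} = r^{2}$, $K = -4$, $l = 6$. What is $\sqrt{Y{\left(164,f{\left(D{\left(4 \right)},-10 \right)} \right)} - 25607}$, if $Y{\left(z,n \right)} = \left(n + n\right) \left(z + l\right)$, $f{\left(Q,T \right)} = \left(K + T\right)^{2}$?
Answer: $\sqrt{41033} \approx 202.57$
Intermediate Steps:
$f{\left(Q,T \right)} = \left(-4 + T\right)^{2}$
$Y{\left(z,n \right)} = 2 n \left(6 + z\right)$ ($Y{\left(z,n \right)} = \left(n + n\right) \left(z + 6\right) = 2 n \left(6 + z\right)$)
$\sqrt{Y{\left(164,f{\left(D{\left(4 \right)},-10 \right)} \right)} - 25607} = \sqrt{2 \left(-4 - 10\right)^{2} \left(6 + 164\right) - 25607} = \sqrt{2 \left(-14\right)^{2} \cdot 170 - 25607} = \sqrt{2 \cdot 196 \cdot 170 - 25607} = \sqrt{66640 - 25607} = \sqrt{41033}$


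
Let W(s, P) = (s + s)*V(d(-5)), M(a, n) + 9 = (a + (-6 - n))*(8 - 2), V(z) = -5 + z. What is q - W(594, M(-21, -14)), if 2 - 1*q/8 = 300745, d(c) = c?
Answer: -2394064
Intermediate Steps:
q = -2405944 (q = 16 - 8*300745 = 16 - 2405960 = -2405944)
M(a, n) = -45 - 6*n + 6*a (M(a, n) = -9 + (a + (-6 - n))*(8 - 2) = -9 + (-6 + a - n)*6 = -9 + (-36 - 6*n + 6*a) = -45 - 6*n + 6*a)
W(s, P) = -20*s (W(s, P) = (s + s)*(-5 - 5) = (2*s)*(-10) = -20*s)
q - W(594, M(-21, -14)) = -2405944 - (-20)*594 = -2405944 - 1*(-11880) = -2405944 + 11880 = -2394064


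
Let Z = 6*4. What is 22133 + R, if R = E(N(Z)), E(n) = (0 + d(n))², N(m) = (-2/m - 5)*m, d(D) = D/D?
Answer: 22134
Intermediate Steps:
d(D) = 1
Z = 24
N(m) = m*(-5 - 2/m) (N(m) = (-5 - 2/m)*m = m*(-5 - 2/m))
E(n) = 1 (E(n) = (0 + 1)² = 1² = 1)
R = 1
22133 + R = 22133 + 1 = 22134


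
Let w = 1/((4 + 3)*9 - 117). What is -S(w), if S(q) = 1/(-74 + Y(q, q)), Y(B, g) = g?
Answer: 54/3997 ≈ 0.013510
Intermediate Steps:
w = -1/54 (w = 1/(7*9 - 117) = 1/(63 - 117) = 1/(-54) = -1/54 ≈ -0.018519)
S(q) = 1/(-74 + q)
-S(w) = -1/(-74 - 1/54) = -1/(-3997/54) = -1*(-54/3997) = 54/3997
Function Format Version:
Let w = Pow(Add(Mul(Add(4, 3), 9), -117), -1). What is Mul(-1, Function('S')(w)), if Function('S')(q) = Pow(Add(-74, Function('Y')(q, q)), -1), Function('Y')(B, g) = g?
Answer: Rational(54, 3997) ≈ 0.013510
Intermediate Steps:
w = Rational(-1, 54) (w = Pow(Add(Mul(7, 9), -117), -1) = Pow(Add(63, -117), -1) = Pow(-54, -1) = Rational(-1, 54) ≈ -0.018519)
Function('S')(q) = Pow(Add(-74, q), -1)
Mul(-1, Function('S')(w)) = Mul(-1, Pow(Add(-74, Rational(-1, 54)), -1)) = Mul(-1, Pow(Rational(-3997, 54), -1)) = Mul(-1, Rational(-54, 3997)) = Rational(54, 3997)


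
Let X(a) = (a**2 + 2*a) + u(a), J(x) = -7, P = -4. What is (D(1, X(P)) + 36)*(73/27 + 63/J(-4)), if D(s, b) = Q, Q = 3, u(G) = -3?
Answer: -2210/9 ≈ -245.56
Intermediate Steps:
X(a) = -3 + a**2 + 2*a (X(a) = (a**2 + 2*a) - 3 = -3 + a**2 + 2*a)
D(s, b) = 3
(D(1, X(P)) + 36)*(73/27 + 63/J(-4)) = (3 + 36)*(73/27 + 63/(-7)) = 39*(73*(1/27) + 63*(-1/7)) = 39*(73/27 - 9) = 39*(-170/27) = -2210/9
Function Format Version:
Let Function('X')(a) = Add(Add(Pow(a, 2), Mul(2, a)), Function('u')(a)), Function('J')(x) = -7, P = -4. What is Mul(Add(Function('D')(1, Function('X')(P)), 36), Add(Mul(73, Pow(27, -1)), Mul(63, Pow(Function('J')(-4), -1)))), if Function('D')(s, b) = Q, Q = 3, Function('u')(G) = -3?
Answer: Rational(-2210, 9) ≈ -245.56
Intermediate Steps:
Function('X')(a) = Add(-3, Pow(a, 2), Mul(2, a)) (Function('X')(a) = Add(Add(Pow(a, 2), Mul(2, a)), -3) = Add(-3, Pow(a, 2), Mul(2, a)))
Function('D')(s, b) = 3
Mul(Add(Function('D')(1, Function('X')(P)), 36), Add(Mul(73, Pow(27, -1)), Mul(63, Pow(Function('J')(-4), -1)))) = Mul(Add(3, 36), Add(Mul(73, Pow(27, -1)), Mul(63, Pow(-7, -1)))) = Mul(39, Add(Mul(73, Rational(1, 27)), Mul(63, Rational(-1, 7)))) = Mul(39, Add(Rational(73, 27), -9)) = Mul(39, Rational(-170, 27)) = Rational(-2210, 9)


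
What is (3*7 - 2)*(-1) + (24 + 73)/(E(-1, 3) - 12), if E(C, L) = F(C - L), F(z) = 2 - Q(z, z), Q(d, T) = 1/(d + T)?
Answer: -2277/79 ≈ -28.823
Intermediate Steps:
Q(d, T) = 1/(T + d)
F(z) = 2 - 1/(2*z) (F(z) = 2 - 1/(z + z) = 2 - 1/(2*z))
E(C, L) = 2 - 1/(2*(C - L))
(3*7 - 2)*(-1) + (24 + 73)/(E(-1, 3) - 12) = (3*7 - 2)*(-1) + (24 + 73)/((-½ - 2*3 + 2*(-1))/(-1 - 1*3) - 12) = (21 - 2)*(-1) + 97/((-½ - 6 - 2)/(-1 - 3) - 12) = 19*(-1) + 97/(-17/2/(-4) - 12) = -19 + 97/(-¼*(-17/2) - 12) = -19 + 97/(17/8 - 12) = -19 + 97/(-79/8) = -19 + 97*(-8/79) = -19 - 776/79 = -2277/79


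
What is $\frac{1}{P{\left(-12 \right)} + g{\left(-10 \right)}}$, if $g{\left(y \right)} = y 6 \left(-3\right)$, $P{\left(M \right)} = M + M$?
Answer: $\frac{1}{156} \approx 0.0064103$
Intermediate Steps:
$P{\left(M \right)} = 2 M$
$g{\left(y \right)} = - 18 y$ ($g{\left(y \right)} = 6 y \left(-3\right) = - 18 y$)
$\frac{1}{P{\left(-12 \right)} + g{\left(-10 \right)}} = \frac{1}{2 \left(-12\right) - -180} = \frac{1}{-24 + 180} = \frac{1}{156}$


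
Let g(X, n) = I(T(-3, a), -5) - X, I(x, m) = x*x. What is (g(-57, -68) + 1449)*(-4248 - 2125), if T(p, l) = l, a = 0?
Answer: -9597738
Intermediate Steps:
I(x, m) = x²
g(X, n) = -X (g(X, n) = 0² - X = 0 - X = -X)
(g(-57, -68) + 1449)*(-4248 - 2125) = (-1*(-57) + 1449)*(-4248 - 2125) = (57 + 1449)*(-6373) = 1506*(-6373) = -9597738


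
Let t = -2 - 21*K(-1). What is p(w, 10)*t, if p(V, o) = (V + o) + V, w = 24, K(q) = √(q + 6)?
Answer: -116 - 1218*√5 ≈ -2839.5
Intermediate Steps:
K(q) = √(6 + q)
t = -2 - 21*√5 (t = -2 - 21*√(6 - 1) = -2 - 21*√5 ≈ -48.957)
p(V, o) = o + 2*V
p(w, 10)*t = (10 + 2*24)*(-2 - 21*√5) = (10 + 48)*(-2 - 21*√5) = 58*(-2 - 21*√5) = -116 - 1218*√5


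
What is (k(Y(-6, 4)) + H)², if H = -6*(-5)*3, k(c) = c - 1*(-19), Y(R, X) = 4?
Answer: 12769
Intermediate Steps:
k(c) = 19 + c (k(c) = c + 19 = 19 + c)
H = 90 (H = 30*3 = 90)
(k(Y(-6, 4)) + H)² = ((19 + 4) + 90)² = (23 + 90)² = 113² = 12769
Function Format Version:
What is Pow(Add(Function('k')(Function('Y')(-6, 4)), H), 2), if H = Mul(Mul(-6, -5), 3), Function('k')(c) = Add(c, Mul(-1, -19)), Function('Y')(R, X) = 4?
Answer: 12769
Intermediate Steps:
Function('k')(c) = Add(19, c) (Function('k')(c) = Add(c, 19) = Add(19, c))
H = 90 (H = Mul(30, 3) = 90)
Pow(Add(Function('k')(Function('Y')(-6, 4)), H), 2) = Pow(Add(Add(19, 4), 90), 2) = Pow(Add(23, 90), 2) = Pow(113, 2) = 12769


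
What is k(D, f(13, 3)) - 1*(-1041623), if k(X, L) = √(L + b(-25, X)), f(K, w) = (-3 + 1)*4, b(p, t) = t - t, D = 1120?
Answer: 1041623 + 2*I*√2 ≈ 1.0416e+6 + 2.8284*I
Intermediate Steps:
b(p, t) = 0
f(K, w) = -8 (f(K, w) = -2*4 = -8)
k(X, L) = √L (k(X, L) = √(L + 0) = √L)
k(D, f(13, 3)) - 1*(-1041623) = √(-8) - 1*(-1041623) = 2*I*√2 + 1041623 = 1041623 + 2*I*√2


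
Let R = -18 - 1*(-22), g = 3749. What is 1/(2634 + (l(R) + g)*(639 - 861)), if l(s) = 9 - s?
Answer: -1/830754 ≈ -1.2037e-6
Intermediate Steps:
R = 4 (R = -18 + 22 = 4)
1/(2634 + (l(R) + g)*(639 - 861)) = 1/(2634 + ((9 - 1*4) + 3749)*(639 - 861)) = 1/(2634 + ((9 - 4) + 3749)*(-222)) = 1/(2634 + (5 + 3749)*(-222)) = 1/(2634 + 3754*(-222)) = 1/(2634 - 833388) = 1/(-830754) = -1/830754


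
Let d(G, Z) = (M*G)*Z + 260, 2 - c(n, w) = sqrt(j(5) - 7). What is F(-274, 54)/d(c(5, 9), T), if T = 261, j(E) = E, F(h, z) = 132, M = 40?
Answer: 34881/8311085 + 17226*I*sqrt(2)/8311085 ≈ 0.0041969 + 0.0029312*I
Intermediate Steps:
c(n, w) = 2 - I*sqrt(2) (c(n, w) = 2 - sqrt(5 - 7) = 2 - sqrt(-2) = 2 - I*sqrt(2))
d(G, Z) = 260 + 40*G*Z (d(G, Z) = (40*G)*Z + 260 = 40*G*Z + 260 = 260 + 40*G*Z)
F(-274, 54)/d(c(5, 9), T) = 132/(260 + 40*(2 - I*sqrt(2))*261) = 132/(260 + (20880 - 10440*I*sqrt(2))) = 132/(21140 - 10440*I*sqrt(2))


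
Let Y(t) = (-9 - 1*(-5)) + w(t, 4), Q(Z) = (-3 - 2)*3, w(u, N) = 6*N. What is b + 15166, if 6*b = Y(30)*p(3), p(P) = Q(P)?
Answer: 15116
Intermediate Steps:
Q(Z) = -15 (Q(Z) = -5*3 = -15)
Y(t) = 20 (Y(t) = (-9 - 1*(-5)) + 6*4 = (-9 + 5) + 24 = -4 + 24 = 20)
p(P) = -15
b = -50 (b = (20*(-15))/6 = (⅙)*(-300) = -50)
b + 15166 = -50 + 15166 = 15116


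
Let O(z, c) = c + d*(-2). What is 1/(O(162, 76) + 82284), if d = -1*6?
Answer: 1/82372 ≈ 1.2140e-5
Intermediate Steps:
d = -6
O(z, c) = 12 + c (O(z, c) = c - 6*(-2) = c + 12 = 12 + c)
1/(O(162, 76) + 82284) = 1/((12 + 76) + 82284) = 1/(88 + 82284) = 1/82372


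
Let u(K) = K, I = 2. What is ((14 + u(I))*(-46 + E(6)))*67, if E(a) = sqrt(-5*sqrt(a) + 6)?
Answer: -49312 + 1072*sqrt(6 - 5*sqrt(6)) ≈ -49312.0 + 2679.5*I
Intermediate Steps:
E(a) = sqrt(6 - 5*sqrt(a))
((14 + u(I))*(-46 + E(6)))*67 = ((14 + 2)*(-46 + sqrt(6 - 5*sqrt(6))))*67 = (16*(-46 + sqrt(6 - 5*sqrt(6))))*67 = (-736 + 16*sqrt(6 - 5*sqrt(6)))*67 = -49312 + 1072*sqrt(6 - 5*sqrt(6))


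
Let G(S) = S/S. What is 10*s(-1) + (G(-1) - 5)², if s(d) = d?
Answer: 6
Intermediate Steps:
G(S) = 1
10*s(-1) + (G(-1) - 5)² = 10*(-1) + (1 - 5)² = -10 + (-4)² = -10 + 16 = 6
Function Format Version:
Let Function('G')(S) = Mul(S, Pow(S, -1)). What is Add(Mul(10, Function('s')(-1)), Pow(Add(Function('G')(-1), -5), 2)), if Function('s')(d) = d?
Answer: 6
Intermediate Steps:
Function('G')(S) = 1
Add(Mul(10, Function('s')(-1)), Pow(Add(Function('G')(-1), -5), 2)) = Add(Mul(10, -1), Pow(Add(1, -5), 2)) = Add(-10, Pow(-4, 2)) = Add(-10, 16) = 6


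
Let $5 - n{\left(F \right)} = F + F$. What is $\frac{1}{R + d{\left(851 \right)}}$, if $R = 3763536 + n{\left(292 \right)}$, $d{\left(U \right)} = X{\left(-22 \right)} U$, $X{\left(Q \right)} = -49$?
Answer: $\frac{1}{3721258} \approx 2.6873 \cdot 10^{-7}$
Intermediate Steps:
$n{\left(F \right)} = 5 - 2 F$ ($n{\left(F \right)} = 5 - \left(F + F\right) = 5 - 2 F$)
$d{\left(U \right)} = - 49 U$
$R = 3762957$ ($R = 3763536 + \left(5 - 584\right) = 3763536 - 579 = 3762957$)
$\frac{1}{R + d{\left(851 \right)}} = \frac{1}{3762957 - 41699} = \frac{1}{3721258}$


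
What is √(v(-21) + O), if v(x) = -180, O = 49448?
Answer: 2*√12317 ≈ 221.96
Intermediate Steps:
√(v(-21) + O) = √(-180 + 49448) = √49268 = 2*√12317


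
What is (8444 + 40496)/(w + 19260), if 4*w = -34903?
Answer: 195760/42137 ≈ 4.6458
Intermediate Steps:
w = -34903/4 (w = (¼)*(-34903) = -34903/4 ≈ -8725.8)
(8444 + 40496)/(w + 19260) = (8444 + 40496)/(-34903/4 + 19260) = 48940/(42137/4) = 48940*(4/42137) = 195760/42137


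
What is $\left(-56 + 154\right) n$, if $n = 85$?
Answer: $8330$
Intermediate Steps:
$\left(-56 + 154\right) n = \left(-56 + 154\right) 85 = 98 \cdot 85 = 8330$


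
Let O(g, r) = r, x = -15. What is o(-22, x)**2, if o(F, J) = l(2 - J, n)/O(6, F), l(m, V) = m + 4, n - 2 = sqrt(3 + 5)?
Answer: 441/484 ≈ 0.91116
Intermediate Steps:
n = 2 + 2*sqrt(2) (n = 2 + sqrt(3 + 5) = 2 + sqrt(8) = 2 + 2*sqrt(2) ≈ 4.8284)
l(m, V) = 4 + m
o(F, J) = (6 - J)/F (o(F, J) = (4 + (2 - J))/F = (6 - J)/F)
o(-22, x)**2 = ((6 - 1*(-15))/(-22))**2 = (-(6 + 15)/22)**2 = (-1/22*21)**2 = (-21/22)**2 = 441/484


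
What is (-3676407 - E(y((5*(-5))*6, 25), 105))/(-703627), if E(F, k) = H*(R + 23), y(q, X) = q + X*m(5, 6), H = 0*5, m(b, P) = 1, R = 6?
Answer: 3676407/703627 ≈ 5.2249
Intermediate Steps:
H = 0
y(q, X) = X + q (y(q, X) = q + X*1 = q + X = X + q)
E(F, k) = 0 (E(F, k) = 0*(6 + 23) = 0*29 = 0)
(-3676407 - E(y((5*(-5))*6, 25), 105))/(-703627) = (-3676407 - 1*0)/(-703627) = (-3676407 + 0)*(-1/703627) = -3676407*(-1/703627) = 3676407/703627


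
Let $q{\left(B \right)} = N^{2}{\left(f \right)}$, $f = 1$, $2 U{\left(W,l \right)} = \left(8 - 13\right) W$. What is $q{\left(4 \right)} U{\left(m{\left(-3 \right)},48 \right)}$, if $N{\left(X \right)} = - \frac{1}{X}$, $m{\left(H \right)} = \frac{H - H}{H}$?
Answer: $0$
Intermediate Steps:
$m{\left(H \right)} = 0$ ($m{\left(H \right)} = \frac{0}{H} = 0$)
$U{\left(W,l \right)} = - \frac{5 W}{2}$ ($U{\left(W,l \right)} = \frac{\left(8 - 13\right) W}{2} = \frac{\left(-5\right) W}{2} = - \frac{5 W}{2}$)
$q{\left(B \right)} = 1$ ($q{\left(B \right)} = \left(- 1^{-1}\right)^{2} = \left(\left(-1\right) 1\right)^{2} = \left(-1\right)^{2} = 1$)
$q{\left(4 \right)} U{\left(m{\left(-3 \right)},48 \right)} = 1 \left(\left(- \frac{5}{2}\right) 0\right) = 1 \cdot 0 = 0$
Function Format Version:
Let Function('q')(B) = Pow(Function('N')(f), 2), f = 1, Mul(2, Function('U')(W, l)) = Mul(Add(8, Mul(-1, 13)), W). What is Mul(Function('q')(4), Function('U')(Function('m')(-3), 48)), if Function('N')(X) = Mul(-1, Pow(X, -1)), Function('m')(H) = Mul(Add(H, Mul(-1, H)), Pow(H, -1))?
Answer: 0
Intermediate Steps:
Function('m')(H) = 0 (Function('m')(H) = Mul(0, Pow(H, -1)) = 0)
Function('U')(W, l) = Mul(Rational(-5, 2), W) (Function('U')(W, l) = Mul(Rational(1, 2), Mul(Add(8, Mul(-1, 13)), W)) = Mul(Rational(1, 2), Mul(Add(8, -13), W)) = Mul(Rational(1, 2), Mul(-5, W)) = Mul(Rational(-5, 2), W))
Function('q')(B) = 1 (Function('q')(B) = Pow(Mul(-1, Pow(1, -1)), 2) = Pow(Mul(-1, 1), 2) = Pow(-1, 2) = 1)
Mul(Function('q')(4), Function('U')(Function('m')(-3), 48)) = Mul(1, Mul(Rational(-5, 2), 0)) = Mul(1, 0) = 0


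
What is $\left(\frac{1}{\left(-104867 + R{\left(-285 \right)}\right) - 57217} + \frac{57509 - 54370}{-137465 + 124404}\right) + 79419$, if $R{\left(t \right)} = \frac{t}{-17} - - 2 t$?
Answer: $\frac{2867929253911823}{36111483813} \approx 79419.0$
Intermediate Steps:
$R{\left(t \right)} = \frac{33 t}{17}$ ($R{\left(t \right)} = t \left(- \frac{1}{17}\right) + 2 t = - \frac{t}{17} + 2 t = \frac{33 t}{17}$)
$\left(\frac{1}{\left(-104867 + R{\left(-285 \right)}\right) - 57217} + \frac{57509 - 54370}{-137465 + 124404}\right) + 79419 = \left(\frac{1}{\left(-104867 + \frac{33}{17} \left(-285\right)\right) - 57217} + \frac{57509 - 54370}{-137465 + 124404}\right) + 79419 = \left(\frac{1}{\left(-104867 - \frac{9405}{17}\right) - 57217} + \frac{3139}{-13061}\right) + 79419 = \left(\frac{1}{- \frac{1792144}{17} - 57217} + 3139 \left(- \frac{1}{13061}\right)\right) + 79419 = \left(\frac{1}{- \frac{2764833}{17}} - \frac{3139}{13061}\right) + 79419 = \left(- \frac{17}{2764833} - \frac{3139}{13061}\right) + 79419 = - \frac{8679032824}{36111483813} + 79419 = \frac{2867929253911823}{36111483813}$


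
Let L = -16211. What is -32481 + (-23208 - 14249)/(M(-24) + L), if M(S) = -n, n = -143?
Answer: -521867251/16068 ≈ -32479.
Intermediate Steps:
M(S) = 143 (M(S) = -1*(-143) = 143)
-32481 + (-23208 - 14249)/(M(-24) + L) = -32481 + (-23208 - 14249)/(143 - 16211) = -32481 - 37457/(-16068) = -32481 - 37457*(-1/16068) = -32481 + 37457/16068 = -521867251/16068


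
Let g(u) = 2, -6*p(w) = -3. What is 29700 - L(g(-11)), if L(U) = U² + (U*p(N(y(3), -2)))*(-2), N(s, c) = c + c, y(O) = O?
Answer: 29698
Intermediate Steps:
N(s, c) = 2*c
p(w) = ½ (p(w) = -⅙*(-3) = ½)
L(U) = U² - U (L(U) = U² + (U*(½))*(-2) = U² + (U/2)*(-2) = U² - U)
29700 - L(g(-11)) = 29700 - 2*(-1 + 2) = 29700 - 2 = 29698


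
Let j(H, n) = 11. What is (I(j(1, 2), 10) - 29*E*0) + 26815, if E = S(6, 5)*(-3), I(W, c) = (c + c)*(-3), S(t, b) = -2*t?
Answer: 26755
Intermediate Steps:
I(W, c) = -6*c (I(W, c) = (2*c)*(-3) = -6*c)
E = 36 (E = -2*6*(-3) = -12*(-3) = 36)
(I(j(1, 2), 10) - 29*E*0) + 26815 = (-6*10 - 29*36*0) + 26815 = (-60 - 1044*0) + 26815 = (-60 + 0) + 26815 = -60 + 26815 = 26755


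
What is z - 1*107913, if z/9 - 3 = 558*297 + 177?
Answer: 1385241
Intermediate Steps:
z = 1493154 (z = 27 + 9*(558*297 + 177) = 27 + 9*(165726 + 177) = 27 + 9*165903 = 27 + 1493127 = 1493154)
z - 1*107913 = 1493154 - 1*107913 = 1493154 - 107913 = 1385241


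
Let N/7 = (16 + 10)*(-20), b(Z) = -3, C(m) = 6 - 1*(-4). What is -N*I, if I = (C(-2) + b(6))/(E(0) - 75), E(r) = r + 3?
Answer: -3185/9 ≈ -353.89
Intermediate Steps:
E(r) = 3 + r
C(m) = 10 (C(m) = 6 + 4 = 10)
I = -7/72 (I = (10 - 3)/((3 + 0) - 75) = 7/(3 - 75) = 7/(-72) = 7*(-1/72) = -7/72 ≈ -0.097222)
N = -3640 (N = 7*((16 + 10)*(-20)) = 7*(26*(-20)) = 7*(-520) = -3640)
-N*I = -(-3640)*(-7)/72 = -1*3185/9 = -3185/9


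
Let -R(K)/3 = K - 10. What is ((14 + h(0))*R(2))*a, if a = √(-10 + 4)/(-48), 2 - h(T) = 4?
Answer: -6*I*√6 ≈ -14.697*I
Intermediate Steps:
h(T) = -2 (h(T) = 2 - 1*4 = 2 - 4 = -2)
R(K) = 30 - 3*K (R(K) = -3*(K - 10) = -3*(-10 + K) = 30 - 3*K)
a = -I*√6/48 (a = √(-6)*(-1/48) = (I*√6)*(-1/48) = -I*√6/48 ≈ -0.051031*I)
((14 + h(0))*R(2))*a = ((14 - 2)*(30 - 3*2))*(-I*√6/48) = (12*(30 - 6))*(-I*√6/48) = (12*24)*(-I*√6/48) = 288*(-I*√6/48) = -6*I*√6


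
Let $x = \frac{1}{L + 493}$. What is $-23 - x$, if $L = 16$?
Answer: $- \frac{11708}{509} \approx -23.002$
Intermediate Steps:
$x = \frac{1}{509}$ ($x = \frac{1}{16 + 493} = \frac{1}{509} \approx 0.0019646$)
$-23 - x = -23 - \frac{1}{509} = - \frac{11708}{509}$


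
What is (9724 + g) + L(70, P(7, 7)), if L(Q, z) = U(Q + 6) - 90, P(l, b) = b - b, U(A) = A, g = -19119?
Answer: -9409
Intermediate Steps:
P(l, b) = 0
L(Q, z) = -84 + Q (L(Q, z) = (Q + 6) - 90 = (6 + Q) - 90 = -84 + Q)
(9724 + g) + L(70, P(7, 7)) = (9724 - 19119) + (-84 + 70) = -9395 - 14 = -9409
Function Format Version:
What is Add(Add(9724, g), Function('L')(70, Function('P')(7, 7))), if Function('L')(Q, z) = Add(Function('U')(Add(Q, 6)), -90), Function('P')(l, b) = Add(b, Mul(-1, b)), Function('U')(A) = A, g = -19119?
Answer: -9409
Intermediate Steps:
Function('P')(l, b) = 0
Function('L')(Q, z) = Add(-84, Q) (Function('L')(Q, z) = Add(Add(Q, 6), -90) = Add(Add(6, Q), -90) = Add(-84, Q))
Add(Add(9724, g), Function('L')(70, Function('P')(7, 7))) = Add(Add(9724, -19119), Add(-84, 70)) = Add(-9395, -14) = -9409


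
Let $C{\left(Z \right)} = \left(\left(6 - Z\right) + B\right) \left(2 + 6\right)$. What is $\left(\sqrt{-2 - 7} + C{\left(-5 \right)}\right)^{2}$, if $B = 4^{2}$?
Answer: $46647 + 1296 i \approx 46647.0 + 1296.0 i$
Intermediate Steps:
$B = 16$
$C{\left(Z \right)} = 176 - 8 Z$ ($C{\left(Z \right)} = \left(\left(6 - Z\right) + 16\right) \left(2 + 6\right) = \left(22 - Z\right) 8 = 176 - 8 Z$)
$\left(\sqrt{-2 - 7} + C{\left(-5 \right)}\right)^{2} = \left(\sqrt{-2 - 7} + \left(176 - -40\right)\right)^{2} = \left(\sqrt{-9} + \left(176 + 40\right)\right)^{2} = \left(3 i + 216\right)^{2} = \left(216 + 3 i\right)^{2}$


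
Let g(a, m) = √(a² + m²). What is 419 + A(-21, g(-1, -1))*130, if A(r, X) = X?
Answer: 419 + 130*√2 ≈ 602.85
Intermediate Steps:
419 + A(-21, g(-1, -1))*130 = 419 + √((-1)² + (-1)²)*130 = 419 + √(1 + 1)*130 = 419 + √2*130 = 419 + 130*√2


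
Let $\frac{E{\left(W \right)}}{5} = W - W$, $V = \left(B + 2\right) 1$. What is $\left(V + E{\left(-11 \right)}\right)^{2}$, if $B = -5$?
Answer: $9$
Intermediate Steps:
$V = -3$ ($V = \left(-5 + 2\right) 1 = \left(-3\right) 1 = -3$)
$E{\left(W \right)} = 0$ ($E{\left(W \right)} = 5 \left(W - W\right) = 5 \cdot 0 = 0$)
$\left(V + E{\left(-11 \right)}\right)^{2} = \left(-3 + 0\right)^{2} = \left(-3\right)^{2} = 9$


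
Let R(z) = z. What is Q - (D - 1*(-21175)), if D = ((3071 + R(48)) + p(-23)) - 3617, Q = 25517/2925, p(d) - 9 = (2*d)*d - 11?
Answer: -63543508/2925 ≈ -21724.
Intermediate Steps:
p(d) = -2 + 2*d² (p(d) = 9 + ((2*d)*d - 11) = 9 + (2*d² - 11) = 9 + (-11 + 2*d²) = -2 + 2*d²)
Q = 25517/2925 (Q = 25517*(1/2925) = 25517/2925 ≈ 8.7238)
D = 558 (D = ((3071 + 48) + (-2 + 2*(-23)²)) - 3617 = (3119 + (-2 + 2*529)) - 3617 = (3119 + (-2 + 1058)) - 3617 = (3119 + 1056) - 3617 = 4175 - 3617 = 558)
Q - (D - 1*(-21175)) = 25517/2925 - (558 - 1*(-21175)) = 25517/2925 - (558 + 21175) = 25517/2925 - 1*21733 = 25517/2925 - 21733 = -63543508/2925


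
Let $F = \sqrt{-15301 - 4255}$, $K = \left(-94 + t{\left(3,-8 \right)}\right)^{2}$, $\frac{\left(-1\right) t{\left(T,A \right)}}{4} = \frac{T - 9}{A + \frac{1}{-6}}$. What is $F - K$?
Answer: $- \frac{22562500}{2401} + 2 i \sqrt{4889} \approx -9397.1 + 139.84 i$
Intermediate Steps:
$t{\left(T,A \right)} = - \frac{4 \left(-9 + T\right)}{- \frac{1}{6} + A}$ ($t{\left(T,A \right)} = - 4 \frac{T - 9}{A + \frac{1}{-6}} = - 4 \frac{-9 + T}{A - \frac{1}{6}} = - 4 \frac{-9 + T}{- \frac{1}{6} + A} = - \frac{4 \left(-9 + T\right)}{- \frac{1}{6} + A}$)
$K = \frac{22562500}{2401}$ ($K = \left(-94 + \frac{24 \left(9 - 3\right)}{-1 + 6 \left(-8\right)}\right)^{2} = \left(-94 + \frac{24 \left(9 - 3\right)}{-1 - 48}\right)^{2} = \left(-94 + 24 \frac{1}{-49} \cdot 6\right)^{2} = \left(-94 + 24 \left(- \frac{1}{49}\right) 6\right)^{2} = \left(-94 - \frac{144}{49}\right)^{2} = \left(- \frac{4750}{49}\right)^{2} = \frac{22562500}{2401} \approx 9397.1$)
$F = 2 i \sqrt{4889}$ ($F = \sqrt{-19556} = 2 i \sqrt{4889} \approx 139.84 i$)
$F - K = 2 i \sqrt{4889} - \frac{22562500}{2401} = - \frac{22562500}{2401} + 2 i \sqrt{4889}$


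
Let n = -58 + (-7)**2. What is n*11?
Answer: -99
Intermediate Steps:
n = -9 (n = -58 + 49 = -9)
n*11 = -9*11 = -99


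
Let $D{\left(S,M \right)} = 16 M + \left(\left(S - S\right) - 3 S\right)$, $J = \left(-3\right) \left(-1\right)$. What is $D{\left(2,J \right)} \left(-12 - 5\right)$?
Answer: $-714$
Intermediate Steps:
$J = 3$
$D{\left(S,M \right)} = - 3 S + 16 M$ ($D{\left(S,M \right)} = 16 M + \left(0 - 3 S\right) = 16 M - 3 S = - 3 S + 16 M$)
$D{\left(2,J \right)} \left(-12 - 5\right) = \left(\left(-3\right) 2 + 16 \cdot 3\right) \left(-12 - 5\right) = \left(-6 + 48\right) \left(-12 - 5\right) = 42 \left(-17\right) = -714$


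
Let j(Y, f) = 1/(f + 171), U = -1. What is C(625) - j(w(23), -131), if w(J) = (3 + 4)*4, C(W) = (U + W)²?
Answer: 15575039/40 ≈ 3.8938e+5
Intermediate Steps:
C(W) = (-1 + W)²
w(J) = 28 (w(J) = 7*4 = 28)
j(Y, f) = 1/(171 + f)
C(625) - j(w(23), -131) = (-1 + 625)² - 1/(171 - 131) = 624² - 1/40 = 389376 - 1*1/40 = 389376 - 1/40 = 15575039/40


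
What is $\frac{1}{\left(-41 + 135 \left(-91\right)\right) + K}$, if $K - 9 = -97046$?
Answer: $- \frac{1}{109363} \approx -9.1439 \cdot 10^{-6}$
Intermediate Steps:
$K = -97037$ ($K = 9 - 97046 = -97037$)
$\frac{1}{\left(-41 + 135 \left(-91\right)\right) + K} = \frac{1}{\left(-41 + 135 \left(-91\right)\right) - 97037} = \frac{1}{\left(-41 - 12285\right) - 97037} = \frac{1}{-12326 - 97037} = \frac{1}{-109363} = - \frac{1}{109363}$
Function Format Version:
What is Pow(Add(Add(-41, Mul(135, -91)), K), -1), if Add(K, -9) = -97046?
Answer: Rational(-1, 109363) ≈ -9.1439e-6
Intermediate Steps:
K = -97037 (K = Add(9, -97046) = -97037)
Pow(Add(Add(-41, Mul(135, -91)), K), -1) = Pow(Add(Add(-41, Mul(135, -91)), -97037), -1) = Pow(Add(Add(-41, -12285), -97037), -1) = Pow(Add(-12326, -97037), -1) = Pow(-109363, -1) = Rational(-1, 109363)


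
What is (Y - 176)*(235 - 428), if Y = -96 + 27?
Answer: 47285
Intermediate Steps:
Y = -69
(Y - 176)*(235 - 428) = (-69 - 176)*(235 - 428) = -245*(-193) = 47285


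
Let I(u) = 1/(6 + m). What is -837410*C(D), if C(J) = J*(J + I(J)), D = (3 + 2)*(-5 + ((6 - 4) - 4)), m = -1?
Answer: -1019965380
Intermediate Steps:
D = -35 (D = 5*(-5 + (2 - 4)) = 5*(-5 - 2) = 5*(-7) = -35)
I(u) = ⅕ (I(u) = 1/(6 - 1) = 1/5 = ⅕)
C(J) = J*(⅕ + J) (C(J) = J*(J + ⅕) = J*(⅕ + J))
-837410*C(D) = -(-29309350)*(⅕ - 35) = -(-29309350)*(-174)/5 = -837410*1218 = -1019965380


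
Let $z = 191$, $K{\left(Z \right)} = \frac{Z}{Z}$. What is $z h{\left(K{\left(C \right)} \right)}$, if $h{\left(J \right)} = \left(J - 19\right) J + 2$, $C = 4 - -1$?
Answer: $-3056$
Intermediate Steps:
$C = 5$ ($C = 4 + 1 = 5$)
$K{\left(Z \right)} = 1$
$h{\left(J \right)} = 2 + J \left(-19 + J\right)$ ($h{\left(J \right)} = \left(-19 + J\right) J + 2 = J \left(-19 + J\right) + 2 = 2 + J \left(-19 + J\right)$)
$z h{\left(K{\left(C \right)} \right)} = 191 \left(2 + 1^{2} - 19\right) = 191 \left(2 + 1 - 19\right) = 191 \left(-16\right) = -3056$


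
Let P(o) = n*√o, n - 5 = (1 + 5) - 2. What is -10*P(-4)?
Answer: -180*I ≈ -180.0*I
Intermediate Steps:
n = 9 (n = 5 + ((1 + 5) - 2) = 5 + (6 - 2) = 5 + 4 = 9)
P(o) = 9*√o
-10*P(-4) = -90*√(-4) = -90*2*I = -180*I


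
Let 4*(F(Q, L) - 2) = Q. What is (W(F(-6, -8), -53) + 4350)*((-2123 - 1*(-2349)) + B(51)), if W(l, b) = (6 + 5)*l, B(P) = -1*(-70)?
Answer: 1289228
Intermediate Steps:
B(P) = 70
F(Q, L) = 2 + Q/4
W(l, b) = 11*l
(W(F(-6, -8), -53) + 4350)*((-2123 - 1*(-2349)) + B(51)) = (11*(2 + (¼)*(-6)) + 4350)*((-2123 - 1*(-2349)) + 70) = (11*(2 - 3/2) + 4350)*((-2123 + 2349) + 70) = (11*(½) + 4350)*(226 + 70) = (11/2 + 4350)*296 = (8711/2)*296 = 1289228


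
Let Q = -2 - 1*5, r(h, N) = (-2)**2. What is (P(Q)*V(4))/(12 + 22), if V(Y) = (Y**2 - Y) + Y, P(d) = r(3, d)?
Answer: 32/17 ≈ 1.8824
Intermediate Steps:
r(h, N) = 4
Q = -7 (Q = -2 - 5 = -7)
P(d) = 4
V(Y) = Y**2
(P(Q)*V(4))/(12 + 22) = (4*4**2)/(12 + 22) = (4*16)/34 = 64*(1/34) = 32/17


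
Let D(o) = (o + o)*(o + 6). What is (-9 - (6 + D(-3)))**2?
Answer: 9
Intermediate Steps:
D(o) = 2*o*(6 + o) (D(o) = (2*o)*(6 + o) = 2*o*(6 + o))
(-9 - (6 + D(-3)))**2 = (-9 - (6 + 2*(-3)*(6 - 3)))**2 = (-9 - (6 + 2*(-3)*3))**2 = (-9 - (6 - 18))**2 = (-9 - 1*(-12))**2 = (-9 + 12)**2 = 3**2 = 9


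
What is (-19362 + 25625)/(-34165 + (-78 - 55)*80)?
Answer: -6263/44805 ≈ -0.13978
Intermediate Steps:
(-19362 + 25625)/(-34165 + (-78 - 55)*80) = 6263/(-34165 - 133*80) = 6263/(-34165 - 10640) = 6263/(-44805) = 6263*(-1/44805) = -6263/44805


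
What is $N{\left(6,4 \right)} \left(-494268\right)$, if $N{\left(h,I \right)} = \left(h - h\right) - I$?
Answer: $1977072$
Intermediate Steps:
$N{\left(h,I \right)} = - I$ ($N{\left(h,I \right)} = 0 - I = - I$)
$N{\left(6,4 \right)} \left(-494268\right) = \left(-1\right) 4 \left(-494268\right) = \left(-4\right) \left(-494268\right) = 1977072$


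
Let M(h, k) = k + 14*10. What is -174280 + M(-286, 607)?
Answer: -173533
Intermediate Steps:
M(h, k) = 140 + k (M(h, k) = k + 140 = 140 + k)
-174280 + M(-286, 607) = -174280 + (140 + 607) = -174280 + 747 = -173533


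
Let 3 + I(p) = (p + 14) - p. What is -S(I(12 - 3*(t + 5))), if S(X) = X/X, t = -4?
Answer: -1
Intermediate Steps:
I(p) = 11 (I(p) = -3 + ((p + 14) - p) = -3 + ((14 + p) - p) = -3 + 14 = 11)
S(X) = 1
-S(I(12 - 3*(t + 5))) = -1*1 = -1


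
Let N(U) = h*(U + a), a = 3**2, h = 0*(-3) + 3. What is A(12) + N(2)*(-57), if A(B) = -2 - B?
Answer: -1895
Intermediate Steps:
h = 3 (h = 0 + 3 = 3)
a = 9
N(U) = 27 + 3*U (N(U) = 3*(U + 9) = 3*(9 + U) = 27 + 3*U)
A(12) + N(2)*(-57) = (-2 - 1*12) + (27 + 3*2)*(-57) = (-2 - 12) + (27 + 6)*(-57) = -14 + 33*(-57) = -14 - 1881 = -1895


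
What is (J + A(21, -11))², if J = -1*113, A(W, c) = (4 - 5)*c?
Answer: 10404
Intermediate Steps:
A(W, c) = -c
J = -113
(J + A(21, -11))² = (-113 - 1*(-11))² = (-113 + 11)² = (-102)² = 10404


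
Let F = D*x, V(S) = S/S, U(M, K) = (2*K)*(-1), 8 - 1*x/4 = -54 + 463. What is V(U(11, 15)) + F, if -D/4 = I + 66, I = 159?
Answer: 1443601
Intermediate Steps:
D = -900 (D = -4*(159 + 66) = -4*225 = -900)
x = -1604 (x = 32 - 4*(-54 + 463) = 32 - 4*409 = 32 - 1636 = -1604)
U(M, K) = -2*K
V(S) = 1
F = 1443600 (F = -900*(-1604) = 1443600)
V(U(11, 15)) + F = 1 + 1443600 = 1443601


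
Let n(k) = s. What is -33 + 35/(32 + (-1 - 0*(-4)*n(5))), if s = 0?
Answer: -988/31 ≈ -31.871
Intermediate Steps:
n(k) = 0
-33 + 35/(32 + (-1 - 0*(-4)*n(5))) = -33 + 35/(32 + (-1 - 0*(-4)*0)) = -33 + 35/(32 + (-1 - 0*0)) = -33 + 35/(32 + (-1 - 1*0)) = -33 + 35/(32 + (-1 + 0)) = -33 + 35/(32 - 1) = -33 + 35/31 = -988/31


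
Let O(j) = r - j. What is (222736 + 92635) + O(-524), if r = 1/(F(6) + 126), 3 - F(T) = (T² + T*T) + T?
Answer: 16110646/51 ≈ 3.1590e+5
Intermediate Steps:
F(T) = 3 - T - 2*T² (F(T) = 3 - ((T² + T*T) + T) = 3 - ((T² + T²) + T) = 3 - (2*T² + T) = 3 - (T + 2*T²) = 3 + (-T - 2*T²) = 3 - T - 2*T²)
r = 1/51 (r = 1/((3 - 1*6 - 2*6²) + 126) = 1/((3 - 6 - 2*36) + 126) = 1/((3 - 6 - 72) + 126) = 1/(-75 + 126) = 1/51 ≈ 0.019608)
O(j) = 1/51 - j
(222736 + 92635) + O(-524) = (222736 + 92635) + (1/51 - 1*(-524)) = 315371 + (1/51 + 524) = 315371 + 26725/51 = 16110646/51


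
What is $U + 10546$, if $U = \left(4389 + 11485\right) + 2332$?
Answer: $28752$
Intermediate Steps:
$U = 18206$ ($U = 15874 + 2332 = 18206$)
$U + 10546 = 18206 + 10546 = 28752$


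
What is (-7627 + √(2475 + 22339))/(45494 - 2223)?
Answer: -7627/43271 + √24814/43271 ≈ -0.17262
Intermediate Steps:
(-7627 + √(2475 + 22339))/(45494 - 2223) = (-7627 + √24814)/43271 = (-7627 + √24814)*(1/43271) = -7627/43271 + √24814/43271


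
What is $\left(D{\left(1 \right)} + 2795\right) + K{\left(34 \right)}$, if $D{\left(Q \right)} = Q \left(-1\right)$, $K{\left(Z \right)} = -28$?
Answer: $2766$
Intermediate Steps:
$D{\left(Q \right)} = - Q$
$\left(D{\left(1 \right)} + 2795\right) + K{\left(34 \right)} = \left(\left(-1\right) 1 + 2795\right) - 28 = \left(-1 + 2795\right) - 28 = 2794 - 28 = 2766$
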